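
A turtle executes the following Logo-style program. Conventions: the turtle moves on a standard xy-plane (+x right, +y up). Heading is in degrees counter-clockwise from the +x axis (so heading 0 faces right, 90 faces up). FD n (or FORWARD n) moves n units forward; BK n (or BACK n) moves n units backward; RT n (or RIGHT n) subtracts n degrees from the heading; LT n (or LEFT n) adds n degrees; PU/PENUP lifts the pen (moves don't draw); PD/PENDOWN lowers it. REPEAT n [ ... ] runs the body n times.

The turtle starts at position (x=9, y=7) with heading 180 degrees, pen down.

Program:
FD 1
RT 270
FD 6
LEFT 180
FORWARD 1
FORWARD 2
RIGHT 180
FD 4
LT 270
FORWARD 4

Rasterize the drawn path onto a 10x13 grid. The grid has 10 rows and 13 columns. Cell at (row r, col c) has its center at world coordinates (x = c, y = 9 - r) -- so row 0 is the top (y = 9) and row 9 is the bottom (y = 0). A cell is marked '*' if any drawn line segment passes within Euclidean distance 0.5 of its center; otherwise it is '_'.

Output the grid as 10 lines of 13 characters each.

Answer: _____________
_____________
________**___
________*____
________*____
________*____
________*____
________*____
________*____
____*****____

Derivation:
Segment 0: (9,7) -> (8,7)
Segment 1: (8,7) -> (8,1)
Segment 2: (8,1) -> (8,2)
Segment 3: (8,2) -> (8,4)
Segment 4: (8,4) -> (8,0)
Segment 5: (8,0) -> (4,0)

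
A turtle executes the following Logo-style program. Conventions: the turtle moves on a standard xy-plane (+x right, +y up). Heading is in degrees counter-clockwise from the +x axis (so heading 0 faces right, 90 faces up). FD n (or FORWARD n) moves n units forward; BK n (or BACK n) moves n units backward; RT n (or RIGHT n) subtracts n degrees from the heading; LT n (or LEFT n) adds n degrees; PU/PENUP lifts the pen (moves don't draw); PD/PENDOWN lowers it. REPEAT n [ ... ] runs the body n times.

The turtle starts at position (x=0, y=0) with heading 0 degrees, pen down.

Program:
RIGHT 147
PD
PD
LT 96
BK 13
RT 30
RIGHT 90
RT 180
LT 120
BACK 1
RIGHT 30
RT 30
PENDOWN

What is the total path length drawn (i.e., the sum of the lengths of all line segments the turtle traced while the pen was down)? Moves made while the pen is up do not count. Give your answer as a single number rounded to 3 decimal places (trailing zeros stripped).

Executing turtle program step by step:
Start: pos=(0,0), heading=0, pen down
RT 147: heading 0 -> 213
PD: pen down
PD: pen down
LT 96: heading 213 -> 309
BK 13: (0,0) -> (-8.181,10.103) [heading=309, draw]
RT 30: heading 309 -> 279
RT 90: heading 279 -> 189
RT 180: heading 189 -> 9
LT 120: heading 9 -> 129
BK 1: (-8.181,10.103) -> (-7.552,9.326) [heading=129, draw]
RT 30: heading 129 -> 99
RT 30: heading 99 -> 69
PD: pen down
Final: pos=(-7.552,9.326), heading=69, 2 segment(s) drawn

Segment lengths:
  seg 1: (0,0) -> (-8.181,10.103), length = 13
  seg 2: (-8.181,10.103) -> (-7.552,9.326), length = 1
Total = 14

Answer: 14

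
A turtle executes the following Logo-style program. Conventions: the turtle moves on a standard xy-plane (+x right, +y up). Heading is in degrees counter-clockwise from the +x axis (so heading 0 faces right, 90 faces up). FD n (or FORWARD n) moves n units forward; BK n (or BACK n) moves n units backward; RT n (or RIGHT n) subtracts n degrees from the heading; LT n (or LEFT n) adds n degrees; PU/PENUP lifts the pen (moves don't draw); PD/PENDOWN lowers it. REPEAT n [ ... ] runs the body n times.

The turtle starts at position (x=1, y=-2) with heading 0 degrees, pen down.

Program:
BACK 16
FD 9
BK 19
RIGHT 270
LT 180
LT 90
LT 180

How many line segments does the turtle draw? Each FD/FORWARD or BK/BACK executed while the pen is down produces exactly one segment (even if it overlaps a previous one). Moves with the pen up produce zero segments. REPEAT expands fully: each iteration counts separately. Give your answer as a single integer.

Executing turtle program step by step:
Start: pos=(1,-2), heading=0, pen down
BK 16: (1,-2) -> (-15,-2) [heading=0, draw]
FD 9: (-15,-2) -> (-6,-2) [heading=0, draw]
BK 19: (-6,-2) -> (-25,-2) [heading=0, draw]
RT 270: heading 0 -> 90
LT 180: heading 90 -> 270
LT 90: heading 270 -> 0
LT 180: heading 0 -> 180
Final: pos=(-25,-2), heading=180, 3 segment(s) drawn
Segments drawn: 3

Answer: 3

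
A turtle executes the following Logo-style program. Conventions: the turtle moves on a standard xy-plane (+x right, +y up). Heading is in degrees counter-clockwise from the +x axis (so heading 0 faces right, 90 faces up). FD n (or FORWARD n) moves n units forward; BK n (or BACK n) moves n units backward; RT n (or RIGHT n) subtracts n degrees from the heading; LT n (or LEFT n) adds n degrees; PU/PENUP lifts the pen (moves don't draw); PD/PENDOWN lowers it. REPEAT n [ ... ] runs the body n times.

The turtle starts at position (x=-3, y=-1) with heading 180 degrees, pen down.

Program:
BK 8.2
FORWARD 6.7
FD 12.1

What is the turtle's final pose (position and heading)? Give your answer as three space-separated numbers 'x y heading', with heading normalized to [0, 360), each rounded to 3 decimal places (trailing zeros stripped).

Executing turtle program step by step:
Start: pos=(-3,-1), heading=180, pen down
BK 8.2: (-3,-1) -> (5.2,-1) [heading=180, draw]
FD 6.7: (5.2,-1) -> (-1.5,-1) [heading=180, draw]
FD 12.1: (-1.5,-1) -> (-13.6,-1) [heading=180, draw]
Final: pos=(-13.6,-1), heading=180, 3 segment(s) drawn

Answer: -13.6 -1 180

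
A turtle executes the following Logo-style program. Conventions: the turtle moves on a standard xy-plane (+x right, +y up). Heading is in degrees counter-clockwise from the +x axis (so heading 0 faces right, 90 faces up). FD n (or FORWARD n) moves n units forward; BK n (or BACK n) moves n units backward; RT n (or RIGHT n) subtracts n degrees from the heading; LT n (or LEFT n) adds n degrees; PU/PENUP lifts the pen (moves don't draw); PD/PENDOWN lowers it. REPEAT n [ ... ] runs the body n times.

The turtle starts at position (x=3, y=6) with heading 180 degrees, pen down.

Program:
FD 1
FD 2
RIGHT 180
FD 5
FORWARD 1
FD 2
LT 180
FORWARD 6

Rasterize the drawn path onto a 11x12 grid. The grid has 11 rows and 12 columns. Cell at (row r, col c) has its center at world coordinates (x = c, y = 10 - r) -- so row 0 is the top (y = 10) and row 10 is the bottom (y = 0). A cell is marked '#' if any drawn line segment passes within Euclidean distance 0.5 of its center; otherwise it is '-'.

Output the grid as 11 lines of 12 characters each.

Answer: ------------
------------
------------
------------
#########---
------------
------------
------------
------------
------------
------------

Derivation:
Segment 0: (3,6) -> (2,6)
Segment 1: (2,6) -> (0,6)
Segment 2: (0,6) -> (5,6)
Segment 3: (5,6) -> (6,6)
Segment 4: (6,6) -> (8,6)
Segment 5: (8,6) -> (2,6)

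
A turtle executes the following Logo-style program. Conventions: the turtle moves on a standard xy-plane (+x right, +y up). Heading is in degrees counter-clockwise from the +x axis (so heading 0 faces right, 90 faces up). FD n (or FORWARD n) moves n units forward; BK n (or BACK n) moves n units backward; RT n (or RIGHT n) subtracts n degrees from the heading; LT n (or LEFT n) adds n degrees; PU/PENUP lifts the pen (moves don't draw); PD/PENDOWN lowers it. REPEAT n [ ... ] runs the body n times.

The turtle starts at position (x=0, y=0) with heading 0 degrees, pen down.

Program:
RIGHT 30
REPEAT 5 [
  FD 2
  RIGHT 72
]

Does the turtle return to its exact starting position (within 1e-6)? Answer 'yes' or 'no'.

Answer: yes

Derivation:
Executing turtle program step by step:
Start: pos=(0,0), heading=0, pen down
RT 30: heading 0 -> 330
REPEAT 5 [
  -- iteration 1/5 --
  FD 2: (0,0) -> (1.732,-1) [heading=330, draw]
  RT 72: heading 330 -> 258
  -- iteration 2/5 --
  FD 2: (1.732,-1) -> (1.316,-2.956) [heading=258, draw]
  RT 72: heading 258 -> 186
  -- iteration 3/5 --
  FD 2: (1.316,-2.956) -> (-0.673,-3.165) [heading=186, draw]
  RT 72: heading 186 -> 114
  -- iteration 4/5 --
  FD 2: (-0.673,-3.165) -> (-1.486,-1.338) [heading=114, draw]
  RT 72: heading 114 -> 42
  -- iteration 5/5 --
  FD 2: (-1.486,-1.338) -> (0,0) [heading=42, draw]
  RT 72: heading 42 -> 330
]
Final: pos=(0,0), heading=330, 5 segment(s) drawn

Start position: (0, 0)
Final position: (0, 0)
Distance = 0; < 1e-6 -> CLOSED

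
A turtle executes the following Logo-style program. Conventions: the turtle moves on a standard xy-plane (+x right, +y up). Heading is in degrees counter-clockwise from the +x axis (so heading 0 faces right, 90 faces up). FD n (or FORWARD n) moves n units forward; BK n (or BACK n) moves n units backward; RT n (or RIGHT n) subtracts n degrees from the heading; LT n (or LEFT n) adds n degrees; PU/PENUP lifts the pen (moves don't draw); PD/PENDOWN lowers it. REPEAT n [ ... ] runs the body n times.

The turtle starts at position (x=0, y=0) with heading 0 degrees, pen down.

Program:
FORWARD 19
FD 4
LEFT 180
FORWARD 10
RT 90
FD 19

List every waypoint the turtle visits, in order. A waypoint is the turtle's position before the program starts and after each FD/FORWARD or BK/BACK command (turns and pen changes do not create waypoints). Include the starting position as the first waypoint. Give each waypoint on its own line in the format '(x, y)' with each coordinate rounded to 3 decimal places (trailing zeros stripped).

Answer: (0, 0)
(19, 0)
(23, 0)
(13, 0)
(13, 19)

Derivation:
Executing turtle program step by step:
Start: pos=(0,0), heading=0, pen down
FD 19: (0,0) -> (19,0) [heading=0, draw]
FD 4: (19,0) -> (23,0) [heading=0, draw]
LT 180: heading 0 -> 180
FD 10: (23,0) -> (13,0) [heading=180, draw]
RT 90: heading 180 -> 90
FD 19: (13,0) -> (13,19) [heading=90, draw]
Final: pos=(13,19), heading=90, 4 segment(s) drawn
Waypoints (5 total):
(0, 0)
(19, 0)
(23, 0)
(13, 0)
(13, 19)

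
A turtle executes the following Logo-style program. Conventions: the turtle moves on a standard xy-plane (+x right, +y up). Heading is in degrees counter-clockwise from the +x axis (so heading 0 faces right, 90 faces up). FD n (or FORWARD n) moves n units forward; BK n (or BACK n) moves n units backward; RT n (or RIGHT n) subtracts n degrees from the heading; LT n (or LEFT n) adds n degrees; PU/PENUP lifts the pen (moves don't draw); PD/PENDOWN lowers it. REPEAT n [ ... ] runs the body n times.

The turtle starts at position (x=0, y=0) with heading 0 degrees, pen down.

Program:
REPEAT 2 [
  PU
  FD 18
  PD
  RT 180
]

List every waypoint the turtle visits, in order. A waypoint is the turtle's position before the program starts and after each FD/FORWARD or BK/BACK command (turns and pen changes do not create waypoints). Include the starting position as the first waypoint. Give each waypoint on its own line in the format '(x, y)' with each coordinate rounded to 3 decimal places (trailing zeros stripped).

Executing turtle program step by step:
Start: pos=(0,0), heading=0, pen down
REPEAT 2 [
  -- iteration 1/2 --
  PU: pen up
  FD 18: (0,0) -> (18,0) [heading=0, move]
  PD: pen down
  RT 180: heading 0 -> 180
  -- iteration 2/2 --
  PU: pen up
  FD 18: (18,0) -> (0,0) [heading=180, move]
  PD: pen down
  RT 180: heading 180 -> 0
]
Final: pos=(0,0), heading=0, 0 segment(s) drawn
Waypoints (3 total):
(0, 0)
(18, 0)
(0, 0)

Answer: (0, 0)
(18, 0)
(0, 0)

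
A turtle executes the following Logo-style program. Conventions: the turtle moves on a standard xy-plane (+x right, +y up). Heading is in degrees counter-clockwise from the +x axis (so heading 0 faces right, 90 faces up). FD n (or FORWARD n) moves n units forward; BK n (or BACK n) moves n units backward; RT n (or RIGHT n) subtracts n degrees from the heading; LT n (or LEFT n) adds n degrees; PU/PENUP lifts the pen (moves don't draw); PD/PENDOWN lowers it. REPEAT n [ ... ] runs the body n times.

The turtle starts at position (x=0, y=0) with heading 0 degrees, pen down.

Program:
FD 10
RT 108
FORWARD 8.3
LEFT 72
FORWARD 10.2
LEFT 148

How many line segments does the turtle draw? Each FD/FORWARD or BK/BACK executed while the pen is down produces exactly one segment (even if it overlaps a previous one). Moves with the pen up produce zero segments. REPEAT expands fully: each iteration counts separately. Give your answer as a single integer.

Executing turtle program step by step:
Start: pos=(0,0), heading=0, pen down
FD 10: (0,0) -> (10,0) [heading=0, draw]
RT 108: heading 0 -> 252
FD 8.3: (10,0) -> (7.435,-7.894) [heading=252, draw]
LT 72: heading 252 -> 324
FD 10.2: (7.435,-7.894) -> (15.687,-13.889) [heading=324, draw]
LT 148: heading 324 -> 112
Final: pos=(15.687,-13.889), heading=112, 3 segment(s) drawn
Segments drawn: 3

Answer: 3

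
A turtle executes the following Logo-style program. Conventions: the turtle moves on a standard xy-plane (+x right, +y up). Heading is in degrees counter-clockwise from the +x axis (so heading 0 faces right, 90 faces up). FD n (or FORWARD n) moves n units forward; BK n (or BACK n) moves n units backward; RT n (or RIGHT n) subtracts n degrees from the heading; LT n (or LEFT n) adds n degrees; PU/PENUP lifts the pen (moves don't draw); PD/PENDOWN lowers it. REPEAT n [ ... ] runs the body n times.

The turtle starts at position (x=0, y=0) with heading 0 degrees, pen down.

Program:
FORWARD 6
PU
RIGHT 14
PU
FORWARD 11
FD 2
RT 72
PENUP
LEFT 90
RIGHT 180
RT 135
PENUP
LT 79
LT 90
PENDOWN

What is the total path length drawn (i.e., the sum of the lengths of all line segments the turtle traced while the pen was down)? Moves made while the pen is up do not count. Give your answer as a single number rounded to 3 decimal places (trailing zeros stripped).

Answer: 6

Derivation:
Executing turtle program step by step:
Start: pos=(0,0), heading=0, pen down
FD 6: (0,0) -> (6,0) [heading=0, draw]
PU: pen up
RT 14: heading 0 -> 346
PU: pen up
FD 11: (6,0) -> (16.673,-2.661) [heading=346, move]
FD 2: (16.673,-2.661) -> (18.614,-3.145) [heading=346, move]
RT 72: heading 346 -> 274
PU: pen up
LT 90: heading 274 -> 4
RT 180: heading 4 -> 184
RT 135: heading 184 -> 49
PU: pen up
LT 79: heading 49 -> 128
LT 90: heading 128 -> 218
PD: pen down
Final: pos=(18.614,-3.145), heading=218, 1 segment(s) drawn

Segment lengths:
  seg 1: (0,0) -> (6,0), length = 6
Total = 6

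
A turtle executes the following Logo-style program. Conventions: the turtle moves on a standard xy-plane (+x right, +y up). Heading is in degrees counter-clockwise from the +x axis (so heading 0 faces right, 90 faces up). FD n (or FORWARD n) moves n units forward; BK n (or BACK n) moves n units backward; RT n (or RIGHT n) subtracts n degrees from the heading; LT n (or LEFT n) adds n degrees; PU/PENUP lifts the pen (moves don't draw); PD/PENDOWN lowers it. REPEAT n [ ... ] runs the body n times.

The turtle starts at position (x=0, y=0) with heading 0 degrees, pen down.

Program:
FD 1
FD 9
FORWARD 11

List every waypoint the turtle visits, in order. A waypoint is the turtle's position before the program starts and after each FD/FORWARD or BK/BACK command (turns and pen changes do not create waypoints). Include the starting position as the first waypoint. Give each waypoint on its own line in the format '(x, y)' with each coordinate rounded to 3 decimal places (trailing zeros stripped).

Executing turtle program step by step:
Start: pos=(0,0), heading=0, pen down
FD 1: (0,0) -> (1,0) [heading=0, draw]
FD 9: (1,0) -> (10,0) [heading=0, draw]
FD 11: (10,0) -> (21,0) [heading=0, draw]
Final: pos=(21,0), heading=0, 3 segment(s) drawn
Waypoints (4 total):
(0, 0)
(1, 0)
(10, 0)
(21, 0)

Answer: (0, 0)
(1, 0)
(10, 0)
(21, 0)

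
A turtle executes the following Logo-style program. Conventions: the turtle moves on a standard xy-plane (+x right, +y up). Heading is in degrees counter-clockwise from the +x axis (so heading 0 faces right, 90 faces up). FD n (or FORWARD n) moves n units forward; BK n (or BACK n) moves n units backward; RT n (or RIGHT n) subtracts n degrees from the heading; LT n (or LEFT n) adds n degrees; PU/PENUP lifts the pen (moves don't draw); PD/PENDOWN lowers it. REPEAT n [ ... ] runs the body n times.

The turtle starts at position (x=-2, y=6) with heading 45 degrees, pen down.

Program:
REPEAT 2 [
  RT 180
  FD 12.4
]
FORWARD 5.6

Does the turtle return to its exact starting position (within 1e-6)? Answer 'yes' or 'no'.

Answer: no

Derivation:
Executing turtle program step by step:
Start: pos=(-2,6), heading=45, pen down
REPEAT 2 [
  -- iteration 1/2 --
  RT 180: heading 45 -> 225
  FD 12.4: (-2,6) -> (-10.768,-2.768) [heading=225, draw]
  -- iteration 2/2 --
  RT 180: heading 225 -> 45
  FD 12.4: (-10.768,-2.768) -> (-2,6) [heading=45, draw]
]
FD 5.6: (-2,6) -> (1.96,9.96) [heading=45, draw]
Final: pos=(1.96,9.96), heading=45, 3 segment(s) drawn

Start position: (-2, 6)
Final position: (1.96, 9.96)
Distance = 5.6; >= 1e-6 -> NOT closed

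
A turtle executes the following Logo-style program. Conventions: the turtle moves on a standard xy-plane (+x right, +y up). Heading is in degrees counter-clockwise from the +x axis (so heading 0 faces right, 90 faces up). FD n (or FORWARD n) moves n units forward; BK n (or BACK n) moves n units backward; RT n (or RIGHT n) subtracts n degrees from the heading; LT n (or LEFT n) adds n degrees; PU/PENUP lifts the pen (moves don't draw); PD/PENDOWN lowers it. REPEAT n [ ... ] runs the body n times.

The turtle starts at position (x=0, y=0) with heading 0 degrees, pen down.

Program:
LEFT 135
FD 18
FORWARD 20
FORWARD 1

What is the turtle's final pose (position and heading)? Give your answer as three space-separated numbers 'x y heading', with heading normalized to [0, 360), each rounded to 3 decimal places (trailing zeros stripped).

Executing turtle program step by step:
Start: pos=(0,0), heading=0, pen down
LT 135: heading 0 -> 135
FD 18: (0,0) -> (-12.728,12.728) [heading=135, draw]
FD 20: (-12.728,12.728) -> (-26.87,26.87) [heading=135, draw]
FD 1: (-26.87,26.87) -> (-27.577,27.577) [heading=135, draw]
Final: pos=(-27.577,27.577), heading=135, 3 segment(s) drawn

Answer: -27.577 27.577 135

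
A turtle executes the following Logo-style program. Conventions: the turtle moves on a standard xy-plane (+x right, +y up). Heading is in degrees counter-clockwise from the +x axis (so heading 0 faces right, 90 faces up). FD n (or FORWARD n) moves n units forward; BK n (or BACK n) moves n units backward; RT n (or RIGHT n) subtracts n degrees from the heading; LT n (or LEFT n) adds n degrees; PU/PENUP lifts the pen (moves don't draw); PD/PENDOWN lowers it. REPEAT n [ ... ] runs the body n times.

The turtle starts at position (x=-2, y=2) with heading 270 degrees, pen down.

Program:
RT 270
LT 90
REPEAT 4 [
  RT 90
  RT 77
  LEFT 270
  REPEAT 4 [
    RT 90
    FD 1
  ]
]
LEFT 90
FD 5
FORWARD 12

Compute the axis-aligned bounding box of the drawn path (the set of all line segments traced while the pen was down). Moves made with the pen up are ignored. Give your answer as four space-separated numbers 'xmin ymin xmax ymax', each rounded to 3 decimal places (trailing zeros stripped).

Executing turtle program step by step:
Start: pos=(-2,2), heading=270, pen down
RT 270: heading 270 -> 0
LT 90: heading 0 -> 90
REPEAT 4 [
  -- iteration 1/4 --
  RT 90: heading 90 -> 0
  RT 77: heading 0 -> 283
  LT 270: heading 283 -> 193
  REPEAT 4 [
    -- iteration 1/4 --
    RT 90: heading 193 -> 103
    FD 1: (-2,2) -> (-2.225,2.974) [heading=103, draw]
    -- iteration 2/4 --
    RT 90: heading 103 -> 13
    FD 1: (-2.225,2.974) -> (-1.251,3.199) [heading=13, draw]
    -- iteration 3/4 --
    RT 90: heading 13 -> 283
    FD 1: (-1.251,3.199) -> (-1.026,2.225) [heading=283, draw]
    -- iteration 4/4 --
    RT 90: heading 283 -> 193
    FD 1: (-1.026,2.225) -> (-2,2) [heading=193, draw]
  ]
  -- iteration 2/4 --
  RT 90: heading 193 -> 103
  RT 77: heading 103 -> 26
  LT 270: heading 26 -> 296
  REPEAT 4 [
    -- iteration 1/4 --
    RT 90: heading 296 -> 206
    FD 1: (-2,2) -> (-2.899,1.562) [heading=206, draw]
    -- iteration 2/4 --
    RT 90: heading 206 -> 116
    FD 1: (-2.899,1.562) -> (-3.337,2.46) [heading=116, draw]
    -- iteration 3/4 --
    RT 90: heading 116 -> 26
    FD 1: (-3.337,2.46) -> (-2.438,2.899) [heading=26, draw]
    -- iteration 4/4 --
    RT 90: heading 26 -> 296
    FD 1: (-2.438,2.899) -> (-2,2) [heading=296, draw]
  ]
  -- iteration 3/4 --
  RT 90: heading 296 -> 206
  RT 77: heading 206 -> 129
  LT 270: heading 129 -> 39
  REPEAT 4 [
    -- iteration 1/4 --
    RT 90: heading 39 -> 309
    FD 1: (-2,2) -> (-1.371,1.223) [heading=309, draw]
    -- iteration 2/4 --
    RT 90: heading 309 -> 219
    FD 1: (-1.371,1.223) -> (-2.148,0.594) [heading=219, draw]
    -- iteration 3/4 --
    RT 90: heading 219 -> 129
    FD 1: (-2.148,0.594) -> (-2.777,1.371) [heading=129, draw]
    -- iteration 4/4 --
    RT 90: heading 129 -> 39
    FD 1: (-2.777,1.371) -> (-2,2) [heading=39, draw]
  ]
  -- iteration 4/4 --
  RT 90: heading 39 -> 309
  RT 77: heading 309 -> 232
  LT 270: heading 232 -> 142
  REPEAT 4 [
    -- iteration 1/4 --
    RT 90: heading 142 -> 52
    FD 1: (-2,2) -> (-1.384,2.788) [heading=52, draw]
    -- iteration 2/4 --
    RT 90: heading 52 -> 322
    FD 1: (-1.384,2.788) -> (-0.596,2.172) [heading=322, draw]
    -- iteration 3/4 --
    RT 90: heading 322 -> 232
    FD 1: (-0.596,2.172) -> (-1.212,1.384) [heading=232, draw]
    -- iteration 4/4 --
    RT 90: heading 232 -> 142
    FD 1: (-1.212,1.384) -> (-2,2) [heading=142, draw]
  ]
]
LT 90: heading 142 -> 232
FD 5: (-2,2) -> (-5.078,-1.94) [heading=232, draw]
FD 12: (-5.078,-1.94) -> (-12.466,-11.396) [heading=232, draw]
Final: pos=(-12.466,-11.396), heading=232, 18 segment(s) drawn

Segment endpoints: x in {-12.466, -5.078, -3.337, -2.899, -2.777, -2.438, -2.225, -2.148, -2, -2, -2, -2, -1.384, -1.371, -1.251, -1.212, -1.026, -0.596}, y in {-11.396, -1.94, 0.594, 1.223, 1.371, 1.384, 1.562, 2, 2, 2, 2.172, 2.225, 2.46, 2.788, 2.899, 2.974, 3.199}
xmin=-12.466, ymin=-11.396, xmax=-0.596, ymax=3.199

Answer: -12.466 -11.396 -0.596 3.199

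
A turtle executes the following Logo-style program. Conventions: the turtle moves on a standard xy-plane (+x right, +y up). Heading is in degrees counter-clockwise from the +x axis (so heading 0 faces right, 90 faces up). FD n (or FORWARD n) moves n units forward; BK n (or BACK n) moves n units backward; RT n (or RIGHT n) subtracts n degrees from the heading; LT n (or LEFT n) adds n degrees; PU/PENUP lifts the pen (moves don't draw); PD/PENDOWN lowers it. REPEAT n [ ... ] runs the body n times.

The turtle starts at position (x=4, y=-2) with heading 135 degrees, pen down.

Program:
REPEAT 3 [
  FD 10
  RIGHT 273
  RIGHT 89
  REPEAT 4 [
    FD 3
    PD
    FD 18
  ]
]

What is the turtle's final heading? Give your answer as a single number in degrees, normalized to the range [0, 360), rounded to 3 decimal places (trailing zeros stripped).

Executing turtle program step by step:
Start: pos=(4,-2), heading=135, pen down
REPEAT 3 [
  -- iteration 1/3 --
  FD 10: (4,-2) -> (-3.071,5.071) [heading=135, draw]
  RT 273: heading 135 -> 222
  RT 89: heading 222 -> 133
  REPEAT 4 [
    -- iteration 1/4 --
    FD 3: (-3.071,5.071) -> (-5.117,7.265) [heading=133, draw]
    PD: pen down
    FD 18: (-5.117,7.265) -> (-17.393,20.429) [heading=133, draw]
    -- iteration 2/4 --
    FD 3: (-17.393,20.429) -> (-19.439,22.624) [heading=133, draw]
    PD: pen down
    FD 18: (-19.439,22.624) -> (-31.715,35.788) [heading=133, draw]
    -- iteration 3/4 --
    FD 3: (-31.715,35.788) -> (-33.761,37.982) [heading=133, draw]
    PD: pen down
    FD 18: (-33.761,37.982) -> (-46.037,51.146) [heading=133, draw]
    -- iteration 4/4 --
    FD 3: (-46.037,51.146) -> (-48.083,53.34) [heading=133, draw]
    PD: pen down
    FD 18: (-48.083,53.34) -> (-60.359,66.505) [heading=133, draw]
  ]
  -- iteration 2/3 --
  FD 10: (-60.359,66.505) -> (-67.179,73.818) [heading=133, draw]
  RT 273: heading 133 -> 220
  RT 89: heading 220 -> 131
  REPEAT 4 [
    -- iteration 1/4 --
    FD 3: (-67.179,73.818) -> (-69.147,76.082) [heading=131, draw]
    PD: pen down
    FD 18: (-69.147,76.082) -> (-80.956,89.667) [heading=131, draw]
    -- iteration 2/4 --
    FD 3: (-80.956,89.667) -> (-82.924,91.931) [heading=131, draw]
    PD: pen down
    FD 18: (-82.924,91.931) -> (-94.733,105.516) [heading=131, draw]
    -- iteration 3/4 --
    FD 3: (-94.733,105.516) -> (-96.702,107.78) [heading=131, draw]
    PD: pen down
    FD 18: (-96.702,107.78) -> (-108.511,121.365) [heading=131, draw]
    -- iteration 4/4 --
    FD 3: (-108.511,121.365) -> (-110.479,123.629) [heading=131, draw]
    PD: pen down
    FD 18: (-110.479,123.629) -> (-122.288,137.214) [heading=131, draw]
  ]
  -- iteration 3/3 --
  FD 10: (-122.288,137.214) -> (-128.848,144.761) [heading=131, draw]
  RT 273: heading 131 -> 218
  RT 89: heading 218 -> 129
  REPEAT 4 [
    -- iteration 1/4 --
    FD 3: (-128.848,144.761) -> (-130.736,147.092) [heading=129, draw]
    PD: pen down
    FD 18: (-130.736,147.092) -> (-142.064,161.081) [heading=129, draw]
    -- iteration 2/4 --
    FD 3: (-142.064,161.081) -> (-143.952,163.413) [heading=129, draw]
    PD: pen down
    FD 18: (-143.952,163.413) -> (-155.28,177.401) [heading=129, draw]
    -- iteration 3/4 --
    FD 3: (-155.28,177.401) -> (-157.168,179.733) [heading=129, draw]
    PD: pen down
    FD 18: (-157.168,179.733) -> (-168.496,193.721) [heading=129, draw]
    -- iteration 4/4 --
    FD 3: (-168.496,193.721) -> (-170.384,196.053) [heading=129, draw]
    PD: pen down
    FD 18: (-170.384,196.053) -> (-181.711,210.041) [heading=129, draw]
  ]
]
Final: pos=(-181.711,210.041), heading=129, 27 segment(s) drawn

Answer: 129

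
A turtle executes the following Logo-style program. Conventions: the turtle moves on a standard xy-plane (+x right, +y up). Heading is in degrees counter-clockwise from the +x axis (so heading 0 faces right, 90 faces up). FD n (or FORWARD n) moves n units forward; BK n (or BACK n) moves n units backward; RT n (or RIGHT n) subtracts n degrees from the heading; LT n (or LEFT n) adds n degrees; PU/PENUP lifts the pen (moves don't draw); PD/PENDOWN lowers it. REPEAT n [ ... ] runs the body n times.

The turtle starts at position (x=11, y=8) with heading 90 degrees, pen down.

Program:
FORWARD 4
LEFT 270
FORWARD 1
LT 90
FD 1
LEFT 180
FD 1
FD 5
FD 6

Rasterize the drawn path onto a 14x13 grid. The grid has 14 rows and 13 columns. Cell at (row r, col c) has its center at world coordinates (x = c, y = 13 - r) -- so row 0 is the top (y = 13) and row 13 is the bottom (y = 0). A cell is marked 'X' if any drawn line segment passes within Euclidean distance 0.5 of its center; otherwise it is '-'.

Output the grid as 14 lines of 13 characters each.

Segment 0: (11,8) -> (11,12)
Segment 1: (11,12) -> (12,12)
Segment 2: (12,12) -> (12,13)
Segment 3: (12,13) -> (12,12)
Segment 4: (12,12) -> (12,7)
Segment 5: (12,7) -> (12,1)

Answer: ------------X
-----------XX
-----------XX
-----------XX
-----------XX
-----------XX
------------X
------------X
------------X
------------X
------------X
------------X
------------X
-------------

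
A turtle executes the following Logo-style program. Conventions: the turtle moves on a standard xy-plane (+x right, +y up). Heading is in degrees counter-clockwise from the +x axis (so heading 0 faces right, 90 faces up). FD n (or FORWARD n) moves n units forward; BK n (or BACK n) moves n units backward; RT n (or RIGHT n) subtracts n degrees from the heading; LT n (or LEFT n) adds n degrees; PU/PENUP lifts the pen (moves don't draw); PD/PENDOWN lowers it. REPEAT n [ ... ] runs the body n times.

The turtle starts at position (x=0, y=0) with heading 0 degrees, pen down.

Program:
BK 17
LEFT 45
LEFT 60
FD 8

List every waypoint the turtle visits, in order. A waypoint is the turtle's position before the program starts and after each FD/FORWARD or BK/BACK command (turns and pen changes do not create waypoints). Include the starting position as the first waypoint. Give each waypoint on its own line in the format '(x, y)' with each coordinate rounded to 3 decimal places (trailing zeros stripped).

Executing turtle program step by step:
Start: pos=(0,0), heading=0, pen down
BK 17: (0,0) -> (-17,0) [heading=0, draw]
LT 45: heading 0 -> 45
LT 60: heading 45 -> 105
FD 8: (-17,0) -> (-19.071,7.727) [heading=105, draw]
Final: pos=(-19.071,7.727), heading=105, 2 segment(s) drawn
Waypoints (3 total):
(0, 0)
(-17, 0)
(-19.071, 7.727)

Answer: (0, 0)
(-17, 0)
(-19.071, 7.727)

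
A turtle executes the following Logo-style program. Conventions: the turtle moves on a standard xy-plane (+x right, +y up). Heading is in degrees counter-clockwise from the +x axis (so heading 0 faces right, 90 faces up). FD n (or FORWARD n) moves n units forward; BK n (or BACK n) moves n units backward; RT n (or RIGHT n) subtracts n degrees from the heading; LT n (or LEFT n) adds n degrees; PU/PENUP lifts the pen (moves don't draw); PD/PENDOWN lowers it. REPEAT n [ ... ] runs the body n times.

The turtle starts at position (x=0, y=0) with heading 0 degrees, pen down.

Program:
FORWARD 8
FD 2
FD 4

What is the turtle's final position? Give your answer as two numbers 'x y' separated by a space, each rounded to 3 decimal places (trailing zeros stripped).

Answer: 14 0

Derivation:
Executing turtle program step by step:
Start: pos=(0,0), heading=0, pen down
FD 8: (0,0) -> (8,0) [heading=0, draw]
FD 2: (8,0) -> (10,0) [heading=0, draw]
FD 4: (10,0) -> (14,0) [heading=0, draw]
Final: pos=(14,0), heading=0, 3 segment(s) drawn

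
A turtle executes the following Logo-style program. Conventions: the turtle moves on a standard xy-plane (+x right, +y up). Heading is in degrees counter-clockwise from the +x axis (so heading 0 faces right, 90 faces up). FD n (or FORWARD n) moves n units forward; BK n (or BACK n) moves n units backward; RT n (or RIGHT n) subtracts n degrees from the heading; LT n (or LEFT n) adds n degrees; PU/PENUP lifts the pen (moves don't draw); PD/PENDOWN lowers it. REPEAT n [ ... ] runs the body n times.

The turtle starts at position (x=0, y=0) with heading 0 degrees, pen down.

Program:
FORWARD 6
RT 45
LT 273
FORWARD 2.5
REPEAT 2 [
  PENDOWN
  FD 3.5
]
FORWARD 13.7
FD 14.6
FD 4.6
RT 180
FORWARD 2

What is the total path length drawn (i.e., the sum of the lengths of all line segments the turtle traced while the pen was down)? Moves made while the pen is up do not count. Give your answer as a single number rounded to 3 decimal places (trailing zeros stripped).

Executing turtle program step by step:
Start: pos=(0,0), heading=0, pen down
FD 6: (0,0) -> (6,0) [heading=0, draw]
RT 45: heading 0 -> 315
LT 273: heading 315 -> 228
FD 2.5: (6,0) -> (4.327,-1.858) [heading=228, draw]
REPEAT 2 [
  -- iteration 1/2 --
  PD: pen down
  FD 3.5: (4.327,-1.858) -> (1.985,-4.459) [heading=228, draw]
  -- iteration 2/2 --
  PD: pen down
  FD 3.5: (1.985,-4.459) -> (-0.357,-7.06) [heading=228, draw]
]
FD 13.7: (-0.357,-7.06) -> (-9.524,-17.241) [heading=228, draw]
FD 14.6: (-9.524,-17.241) -> (-19.293,-28.091) [heading=228, draw]
FD 4.6: (-19.293,-28.091) -> (-22.371,-31.509) [heading=228, draw]
RT 180: heading 228 -> 48
FD 2: (-22.371,-31.509) -> (-21.033,-30.023) [heading=48, draw]
Final: pos=(-21.033,-30.023), heading=48, 8 segment(s) drawn

Segment lengths:
  seg 1: (0,0) -> (6,0), length = 6
  seg 2: (6,0) -> (4.327,-1.858), length = 2.5
  seg 3: (4.327,-1.858) -> (1.985,-4.459), length = 3.5
  seg 4: (1.985,-4.459) -> (-0.357,-7.06), length = 3.5
  seg 5: (-0.357,-7.06) -> (-9.524,-17.241), length = 13.7
  seg 6: (-9.524,-17.241) -> (-19.293,-28.091), length = 14.6
  seg 7: (-19.293,-28.091) -> (-22.371,-31.509), length = 4.6
  seg 8: (-22.371,-31.509) -> (-21.033,-30.023), length = 2
Total = 50.4

Answer: 50.4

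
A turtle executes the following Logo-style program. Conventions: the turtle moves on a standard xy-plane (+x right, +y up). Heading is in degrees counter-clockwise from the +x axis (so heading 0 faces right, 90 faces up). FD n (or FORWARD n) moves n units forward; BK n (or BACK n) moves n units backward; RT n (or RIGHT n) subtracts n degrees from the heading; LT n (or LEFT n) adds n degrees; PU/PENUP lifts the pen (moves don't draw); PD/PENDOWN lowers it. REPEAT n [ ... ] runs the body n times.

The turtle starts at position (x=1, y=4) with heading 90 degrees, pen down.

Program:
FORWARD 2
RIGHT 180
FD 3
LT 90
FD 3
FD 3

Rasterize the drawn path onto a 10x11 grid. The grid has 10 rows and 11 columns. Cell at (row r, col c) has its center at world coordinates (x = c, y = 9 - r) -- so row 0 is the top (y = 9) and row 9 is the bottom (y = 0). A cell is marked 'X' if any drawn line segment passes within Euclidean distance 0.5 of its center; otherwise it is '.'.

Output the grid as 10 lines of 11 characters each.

Segment 0: (1,4) -> (1,6)
Segment 1: (1,6) -> (1,3)
Segment 2: (1,3) -> (4,3)
Segment 3: (4,3) -> (7,3)

Answer: ...........
...........
...........
.X.........
.X.........
.X.........
.XXXXXXX...
...........
...........
...........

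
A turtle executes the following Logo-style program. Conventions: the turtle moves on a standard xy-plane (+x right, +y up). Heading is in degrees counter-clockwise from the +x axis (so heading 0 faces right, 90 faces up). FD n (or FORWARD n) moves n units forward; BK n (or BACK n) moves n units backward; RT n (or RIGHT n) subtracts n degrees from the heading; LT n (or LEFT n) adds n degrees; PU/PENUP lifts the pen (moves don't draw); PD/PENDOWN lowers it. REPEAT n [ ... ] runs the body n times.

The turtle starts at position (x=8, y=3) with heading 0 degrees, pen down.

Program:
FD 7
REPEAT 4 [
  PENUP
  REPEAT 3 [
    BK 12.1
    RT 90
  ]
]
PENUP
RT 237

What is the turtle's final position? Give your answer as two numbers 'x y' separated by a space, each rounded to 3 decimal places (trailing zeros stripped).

Answer: 15 3

Derivation:
Executing turtle program step by step:
Start: pos=(8,3), heading=0, pen down
FD 7: (8,3) -> (15,3) [heading=0, draw]
REPEAT 4 [
  -- iteration 1/4 --
  PU: pen up
  REPEAT 3 [
    -- iteration 1/3 --
    BK 12.1: (15,3) -> (2.9,3) [heading=0, move]
    RT 90: heading 0 -> 270
    -- iteration 2/3 --
    BK 12.1: (2.9,3) -> (2.9,15.1) [heading=270, move]
    RT 90: heading 270 -> 180
    -- iteration 3/3 --
    BK 12.1: (2.9,15.1) -> (15,15.1) [heading=180, move]
    RT 90: heading 180 -> 90
  ]
  -- iteration 2/4 --
  PU: pen up
  REPEAT 3 [
    -- iteration 1/3 --
    BK 12.1: (15,15.1) -> (15,3) [heading=90, move]
    RT 90: heading 90 -> 0
    -- iteration 2/3 --
    BK 12.1: (15,3) -> (2.9,3) [heading=0, move]
    RT 90: heading 0 -> 270
    -- iteration 3/3 --
    BK 12.1: (2.9,3) -> (2.9,15.1) [heading=270, move]
    RT 90: heading 270 -> 180
  ]
  -- iteration 3/4 --
  PU: pen up
  REPEAT 3 [
    -- iteration 1/3 --
    BK 12.1: (2.9,15.1) -> (15,15.1) [heading=180, move]
    RT 90: heading 180 -> 90
    -- iteration 2/3 --
    BK 12.1: (15,15.1) -> (15,3) [heading=90, move]
    RT 90: heading 90 -> 0
    -- iteration 3/3 --
    BK 12.1: (15,3) -> (2.9,3) [heading=0, move]
    RT 90: heading 0 -> 270
  ]
  -- iteration 4/4 --
  PU: pen up
  REPEAT 3 [
    -- iteration 1/3 --
    BK 12.1: (2.9,3) -> (2.9,15.1) [heading=270, move]
    RT 90: heading 270 -> 180
    -- iteration 2/3 --
    BK 12.1: (2.9,15.1) -> (15,15.1) [heading=180, move]
    RT 90: heading 180 -> 90
    -- iteration 3/3 --
    BK 12.1: (15,15.1) -> (15,3) [heading=90, move]
    RT 90: heading 90 -> 0
  ]
]
PU: pen up
RT 237: heading 0 -> 123
Final: pos=(15,3), heading=123, 1 segment(s) drawn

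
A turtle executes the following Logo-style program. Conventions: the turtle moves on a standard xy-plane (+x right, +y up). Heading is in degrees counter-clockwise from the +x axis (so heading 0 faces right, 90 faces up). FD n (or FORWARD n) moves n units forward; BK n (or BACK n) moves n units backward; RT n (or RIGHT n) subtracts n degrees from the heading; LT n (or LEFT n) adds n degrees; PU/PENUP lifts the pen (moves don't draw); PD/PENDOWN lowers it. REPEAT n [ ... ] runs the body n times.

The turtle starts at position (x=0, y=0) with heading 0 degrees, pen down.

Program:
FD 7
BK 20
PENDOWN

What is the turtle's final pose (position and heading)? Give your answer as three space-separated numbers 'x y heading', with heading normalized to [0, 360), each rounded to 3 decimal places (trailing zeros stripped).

Executing turtle program step by step:
Start: pos=(0,0), heading=0, pen down
FD 7: (0,0) -> (7,0) [heading=0, draw]
BK 20: (7,0) -> (-13,0) [heading=0, draw]
PD: pen down
Final: pos=(-13,0), heading=0, 2 segment(s) drawn

Answer: -13 0 0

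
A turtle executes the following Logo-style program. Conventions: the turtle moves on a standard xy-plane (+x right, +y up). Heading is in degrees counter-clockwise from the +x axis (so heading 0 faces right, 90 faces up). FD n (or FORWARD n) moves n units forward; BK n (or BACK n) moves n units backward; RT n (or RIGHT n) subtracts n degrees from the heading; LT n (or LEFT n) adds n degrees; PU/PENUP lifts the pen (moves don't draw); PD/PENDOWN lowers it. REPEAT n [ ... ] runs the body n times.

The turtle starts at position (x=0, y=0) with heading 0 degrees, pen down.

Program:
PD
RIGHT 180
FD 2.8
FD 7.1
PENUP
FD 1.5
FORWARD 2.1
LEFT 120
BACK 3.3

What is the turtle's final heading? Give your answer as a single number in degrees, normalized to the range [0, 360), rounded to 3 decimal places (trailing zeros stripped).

Answer: 300

Derivation:
Executing turtle program step by step:
Start: pos=(0,0), heading=0, pen down
PD: pen down
RT 180: heading 0 -> 180
FD 2.8: (0,0) -> (-2.8,0) [heading=180, draw]
FD 7.1: (-2.8,0) -> (-9.9,0) [heading=180, draw]
PU: pen up
FD 1.5: (-9.9,0) -> (-11.4,0) [heading=180, move]
FD 2.1: (-11.4,0) -> (-13.5,0) [heading=180, move]
LT 120: heading 180 -> 300
BK 3.3: (-13.5,0) -> (-15.15,2.858) [heading=300, move]
Final: pos=(-15.15,2.858), heading=300, 2 segment(s) drawn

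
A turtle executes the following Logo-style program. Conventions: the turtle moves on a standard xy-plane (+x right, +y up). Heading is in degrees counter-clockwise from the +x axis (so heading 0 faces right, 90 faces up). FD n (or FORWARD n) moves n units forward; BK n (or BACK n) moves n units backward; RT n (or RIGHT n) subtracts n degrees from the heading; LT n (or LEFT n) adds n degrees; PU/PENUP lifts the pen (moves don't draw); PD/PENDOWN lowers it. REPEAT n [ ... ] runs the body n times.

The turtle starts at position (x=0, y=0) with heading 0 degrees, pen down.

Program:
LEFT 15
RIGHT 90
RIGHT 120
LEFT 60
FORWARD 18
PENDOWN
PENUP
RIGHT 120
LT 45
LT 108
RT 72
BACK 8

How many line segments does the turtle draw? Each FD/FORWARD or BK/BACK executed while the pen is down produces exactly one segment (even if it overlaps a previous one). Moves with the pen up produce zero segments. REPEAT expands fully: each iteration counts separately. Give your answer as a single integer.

Executing turtle program step by step:
Start: pos=(0,0), heading=0, pen down
LT 15: heading 0 -> 15
RT 90: heading 15 -> 285
RT 120: heading 285 -> 165
LT 60: heading 165 -> 225
FD 18: (0,0) -> (-12.728,-12.728) [heading=225, draw]
PD: pen down
PU: pen up
RT 120: heading 225 -> 105
LT 45: heading 105 -> 150
LT 108: heading 150 -> 258
RT 72: heading 258 -> 186
BK 8: (-12.728,-12.728) -> (-4.772,-11.892) [heading=186, move]
Final: pos=(-4.772,-11.892), heading=186, 1 segment(s) drawn
Segments drawn: 1

Answer: 1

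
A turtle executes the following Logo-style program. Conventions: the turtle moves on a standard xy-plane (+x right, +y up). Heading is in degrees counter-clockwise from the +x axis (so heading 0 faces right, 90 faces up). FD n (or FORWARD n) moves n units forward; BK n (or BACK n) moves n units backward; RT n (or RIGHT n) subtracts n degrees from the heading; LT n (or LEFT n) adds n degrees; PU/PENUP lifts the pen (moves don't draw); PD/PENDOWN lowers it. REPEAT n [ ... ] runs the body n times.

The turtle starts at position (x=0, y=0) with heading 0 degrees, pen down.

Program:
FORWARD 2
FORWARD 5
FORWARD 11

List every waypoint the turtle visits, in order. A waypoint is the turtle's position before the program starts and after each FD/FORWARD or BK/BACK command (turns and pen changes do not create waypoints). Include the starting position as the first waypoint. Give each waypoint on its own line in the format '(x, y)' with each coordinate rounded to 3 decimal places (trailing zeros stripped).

Answer: (0, 0)
(2, 0)
(7, 0)
(18, 0)

Derivation:
Executing turtle program step by step:
Start: pos=(0,0), heading=0, pen down
FD 2: (0,0) -> (2,0) [heading=0, draw]
FD 5: (2,0) -> (7,0) [heading=0, draw]
FD 11: (7,0) -> (18,0) [heading=0, draw]
Final: pos=(18,0), heading=0, 3 segment(s) drawn
Waypoints (4 total):
(0, 0)
(2, 0)
(7, 0)
(18, 0)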